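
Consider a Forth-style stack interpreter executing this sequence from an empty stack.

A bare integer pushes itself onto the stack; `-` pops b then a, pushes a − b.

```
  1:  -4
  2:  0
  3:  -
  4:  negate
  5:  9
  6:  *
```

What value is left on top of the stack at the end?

36

-4     : [-4]
0      : [-4, 0]
-      : [-4]
negate : [4]
9      : [4, 9]
*      : [36]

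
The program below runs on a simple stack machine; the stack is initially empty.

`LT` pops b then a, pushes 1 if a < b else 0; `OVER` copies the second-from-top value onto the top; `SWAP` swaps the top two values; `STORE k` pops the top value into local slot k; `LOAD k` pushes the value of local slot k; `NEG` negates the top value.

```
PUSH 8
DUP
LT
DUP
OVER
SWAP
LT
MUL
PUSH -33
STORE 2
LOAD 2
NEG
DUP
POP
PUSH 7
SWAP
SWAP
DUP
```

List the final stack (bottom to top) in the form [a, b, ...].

PUSH 8   → [8]
DUP      → [8, 8]
LT       → [0]
DUP      → [0, 0]
OVER     → [0, 0, 0]
SWAP     → [0, 0, 0]
LT       → [0, 0]
MUL      → [0]
PUSH -33 → [0, -33]
STORE 2  → [0]
LOAD 2   → [0, -33]
NEG      → [0, 33]
DUP      → [0, 33, 33]
POP      → [0, 33]
PUSH 7   → [0, 33, 7]
SWAP     → [0, 7, 33]
SWAP     → [0, 33, 7]
DUP      → [0, 33, 7, 7]

[0, 33, 7, 7]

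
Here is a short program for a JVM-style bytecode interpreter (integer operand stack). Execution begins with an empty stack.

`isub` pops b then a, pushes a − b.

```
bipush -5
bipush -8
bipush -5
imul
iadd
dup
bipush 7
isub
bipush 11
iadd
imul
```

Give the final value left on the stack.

1365

bipush -5 : -5
bipush -8 : -5 -8
bipush -5 : -5 -8 -5
imul      : -5 40
iadd      : 35
dup       : 35 35
bipush 7  : 35 35 7
isub      : 35 28
bipush 11 : 35 28 11
iadd      : 35 39
imul      : 1365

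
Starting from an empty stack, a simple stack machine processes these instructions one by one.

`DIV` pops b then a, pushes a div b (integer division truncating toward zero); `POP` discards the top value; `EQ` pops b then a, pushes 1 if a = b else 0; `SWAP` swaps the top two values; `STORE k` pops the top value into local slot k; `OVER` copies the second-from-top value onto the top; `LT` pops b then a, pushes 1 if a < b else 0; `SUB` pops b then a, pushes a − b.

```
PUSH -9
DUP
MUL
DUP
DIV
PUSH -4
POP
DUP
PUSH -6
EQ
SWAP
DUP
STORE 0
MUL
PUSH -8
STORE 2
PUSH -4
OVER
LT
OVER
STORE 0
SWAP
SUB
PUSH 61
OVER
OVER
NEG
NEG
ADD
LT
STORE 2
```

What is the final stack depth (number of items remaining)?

1

PUSH -9  [-9]
DUP      [-9, -9]
MUL      [81]
DUP      [81, 81]
DIV      [1]
PUSH -4  [1, -4]
POP      [1]
DUP      [1, 1]
PUSH -6  [1, 1, -6]
EQ       [1, 0]
SWAP     [0, 1]
DUP      [0, 1, 1]
STORE 0  [0, 1]
MUL      [0]
PUSH -8  [0, -8]
STORE 2  [0]
PUSH -4  [0, -4]
OVER     [0, -4, 0]
LT       [0, 1]
OVER     [0, 1, 0]
STORE 0  [0, 1]
SWAP     [1, 0]
SUB      [1]
PUSH 61  [1, 61]
OVER     [1, 61, 1]
OVER     [1, 61, 1, 61]
NEG      [1, 61, 1, -61]
NEG      [1, 61, 1, 61]
ADD      [1, 61, 62]
LT       [1, 1]
STORE 2  [1]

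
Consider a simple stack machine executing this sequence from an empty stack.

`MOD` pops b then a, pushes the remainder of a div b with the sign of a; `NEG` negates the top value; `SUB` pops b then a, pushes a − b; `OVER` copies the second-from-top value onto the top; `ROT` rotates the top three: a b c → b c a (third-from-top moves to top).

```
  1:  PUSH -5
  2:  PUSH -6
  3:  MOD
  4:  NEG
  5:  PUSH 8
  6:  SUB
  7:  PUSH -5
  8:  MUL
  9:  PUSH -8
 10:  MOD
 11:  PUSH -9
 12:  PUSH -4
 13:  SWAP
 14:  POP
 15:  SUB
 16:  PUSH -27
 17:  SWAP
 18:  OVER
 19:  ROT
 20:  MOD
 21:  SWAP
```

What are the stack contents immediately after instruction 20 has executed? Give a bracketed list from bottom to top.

[11, 0]

PUSH -5  -> [-5]
PUSH -6  -> [-5, -6]
MOD      -> [-5]
NEG      -> [5]
PUSH 8   -> [5, 8]
SUB      -> [-3]
PUSH -5  -> [-3, -5]
MUL      -> [15]
PUSH -8  -> [15, -8]
MOD      -> [7]
PUSH -9  -> [7, -9]
PUSH -4  -> [7, -9, -4]
SWAP     -> [7, -4, -9]
POP      -> [7, -4]
SUB      -> [11]
PUSH -27 -> [11, -27]
SWAP     -> [-27, 11]
OVER     -> [-27, 11, -27]
ROT      -> [11, -27, -27]
MOD      -> [11, 0]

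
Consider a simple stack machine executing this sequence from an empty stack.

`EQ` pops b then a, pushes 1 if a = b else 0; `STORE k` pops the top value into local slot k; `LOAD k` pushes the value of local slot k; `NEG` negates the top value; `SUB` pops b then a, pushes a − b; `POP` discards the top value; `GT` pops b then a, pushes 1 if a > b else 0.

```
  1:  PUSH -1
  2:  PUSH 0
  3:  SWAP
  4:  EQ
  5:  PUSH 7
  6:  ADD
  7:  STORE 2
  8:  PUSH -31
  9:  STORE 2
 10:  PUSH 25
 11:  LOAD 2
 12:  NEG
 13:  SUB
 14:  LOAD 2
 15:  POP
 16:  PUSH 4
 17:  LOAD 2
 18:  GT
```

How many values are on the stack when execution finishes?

2

PUSH -1  → [-1]
PUSH 0   → [-1, 0]
SWAP     → [0, -1]
EQ       → [0]
PUSH 7   → [0, 7]
ADD      → [7]
STORE 2  → []
PUSH -31 → [-31]
STORE 2  → []
PUSH 25  → [25]
LOAD 2   → [25, -31]
NEG      → [25, 31]
SUB      → [-6]
LOAD 2   → [-6, -31]
POP      → [-6]
PUSH 4   → [-6, 4]
LOAD 2   → [-6, 4, -31]
GT       → [-6, 1]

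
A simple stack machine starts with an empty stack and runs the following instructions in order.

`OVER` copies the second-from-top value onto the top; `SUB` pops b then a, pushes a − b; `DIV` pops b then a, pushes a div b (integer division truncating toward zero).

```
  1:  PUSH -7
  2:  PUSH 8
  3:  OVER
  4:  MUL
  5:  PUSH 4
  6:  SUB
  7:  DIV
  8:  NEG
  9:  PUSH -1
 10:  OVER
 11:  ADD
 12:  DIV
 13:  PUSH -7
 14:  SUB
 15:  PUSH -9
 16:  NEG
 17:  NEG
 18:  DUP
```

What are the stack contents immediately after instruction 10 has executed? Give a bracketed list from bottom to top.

[0, -1, 0]

PUSH -7  [-7]
PUSH 8   [-7, 8]
OVER     [-7, 8, -7]
MUL      [-7, -56]
PUSH 4   [-7, -56, 4]
SUB      [-7, -60]
DIV      [0]
NEG      [0]
PUSH -1  [0, -1]
OVER     [0, -1, 0]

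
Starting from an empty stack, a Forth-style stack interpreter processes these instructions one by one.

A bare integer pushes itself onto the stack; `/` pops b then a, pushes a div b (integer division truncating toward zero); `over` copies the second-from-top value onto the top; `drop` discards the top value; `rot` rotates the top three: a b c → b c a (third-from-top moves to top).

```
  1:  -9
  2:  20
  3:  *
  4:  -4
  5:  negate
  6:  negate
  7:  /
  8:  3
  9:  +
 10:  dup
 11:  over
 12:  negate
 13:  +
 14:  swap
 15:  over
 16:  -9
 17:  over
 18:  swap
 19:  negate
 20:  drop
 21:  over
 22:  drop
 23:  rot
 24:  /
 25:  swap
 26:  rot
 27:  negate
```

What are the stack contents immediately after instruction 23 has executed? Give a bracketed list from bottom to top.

-9      [-9]
20      [-9, 20]
*       [-180]
-4      [-180, -4]
negate  [-180, 4]
negate  [-180, -4]
/       [45]
3       [45, 3]
+       [48]
dup     [48, 48]
over    [48, 48, 48]
negate  [48, 48, -48]
+       [48, 0]
swap    [0, 48]
over    [0, 48, 0]
-9      [0, 48, 0, -9]
over    [0, 48, 0, -9, 0]
swap    [0, 48, 0, 0, -9]
negate  [0, 48, 0, 0, 9]
drop    [0, 48, 0, 0]
over    [0, 48, 0, 0, 0]
drop    [0, 48, 0, 0]
rot     [0, 0, 0, 48]

[0, 0, 0, 48]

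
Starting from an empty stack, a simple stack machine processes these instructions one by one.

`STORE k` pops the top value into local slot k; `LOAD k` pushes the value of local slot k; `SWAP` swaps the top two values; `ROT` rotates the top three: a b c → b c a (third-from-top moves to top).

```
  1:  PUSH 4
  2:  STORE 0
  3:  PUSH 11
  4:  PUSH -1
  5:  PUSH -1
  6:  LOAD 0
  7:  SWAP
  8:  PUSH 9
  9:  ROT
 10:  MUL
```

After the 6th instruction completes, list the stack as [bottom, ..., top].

[11, -1, -1, 4]

PUSH 4  → 4
STORE 0 → (empty)
PUSH 11 → 11
PUSH -1 → 11 -1
PUSH -1 → 11 -1 -1
LOAD 0  → 11 -1 -1 4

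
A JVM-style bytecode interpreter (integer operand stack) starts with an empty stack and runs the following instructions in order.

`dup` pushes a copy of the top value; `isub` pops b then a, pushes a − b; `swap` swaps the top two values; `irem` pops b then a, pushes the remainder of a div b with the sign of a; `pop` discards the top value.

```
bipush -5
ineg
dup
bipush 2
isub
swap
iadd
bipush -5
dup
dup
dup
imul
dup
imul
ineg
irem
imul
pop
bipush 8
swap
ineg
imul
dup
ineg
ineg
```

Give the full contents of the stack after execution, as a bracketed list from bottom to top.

[-64, -64]

bipush -5  -5
ineg       5
dup        5 5
bipush 2   5 5 2
isub       5 3
swap       3 5
iadd       8
bipush -5  8 -5
dup        8 -5 -5
dup        8 -5 -5 -5
dup        8 -5 -5 -5 -5
imul       8 -5 -5 25
dup        8 -5 -5 25 25
imul       8 -5 -5 625
ineg       8 -5 -5 -625
irem       8 -5 -5
imul       8 25
pop        8
bipush 8   8 8
swap       8 8
ineg       8 -8
imul       -64
dup        -64 -64
ineg       -64 64
ineg       -64 -64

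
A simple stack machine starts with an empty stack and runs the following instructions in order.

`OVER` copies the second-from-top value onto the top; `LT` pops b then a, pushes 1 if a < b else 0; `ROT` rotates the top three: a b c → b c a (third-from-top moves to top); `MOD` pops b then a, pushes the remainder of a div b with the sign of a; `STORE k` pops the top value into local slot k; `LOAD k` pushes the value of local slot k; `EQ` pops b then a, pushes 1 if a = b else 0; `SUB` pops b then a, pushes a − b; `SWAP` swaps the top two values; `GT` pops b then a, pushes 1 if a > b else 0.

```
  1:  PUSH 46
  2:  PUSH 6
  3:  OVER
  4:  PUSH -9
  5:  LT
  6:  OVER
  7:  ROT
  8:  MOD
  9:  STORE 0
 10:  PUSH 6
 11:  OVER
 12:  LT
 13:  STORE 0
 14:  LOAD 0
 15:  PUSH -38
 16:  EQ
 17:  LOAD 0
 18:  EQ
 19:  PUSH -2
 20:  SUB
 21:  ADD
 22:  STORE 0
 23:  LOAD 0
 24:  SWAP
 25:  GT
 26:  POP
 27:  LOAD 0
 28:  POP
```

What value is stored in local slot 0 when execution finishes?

PUSH 46  : 46
PUSH 6   : 46 6
OVER     : 46 6 46
PUSH -9  : 46 6 46 -9
LT       : 46 6 0
OVER     : 46 6 0 6
ROT      : 46 0 6 6
MOD      : 46 0 0
STORE 0  : 46 0
PUSH 6   : 46 0 6
OVER     : 46 0 6 0
LT       : 46 0 0
STORE 0  : 46 0
LOAD 0   : 46 0 0
PUSH -38 : 46 0 0 -38
EQ       : 46 0 0
LOAD 0   : 46 0 0 0
EQ       : 46 0 1
PUSH -2  : 46 0 1 -2
SUB      : 46 0 3
ADD      : 46 3
STORE 0  : 46
LOAD 0   : 46 3
SWAP     : 3 46
GT       : 0
POP      : (empty)
LOAD 0   : 3
POP      : (empty)

3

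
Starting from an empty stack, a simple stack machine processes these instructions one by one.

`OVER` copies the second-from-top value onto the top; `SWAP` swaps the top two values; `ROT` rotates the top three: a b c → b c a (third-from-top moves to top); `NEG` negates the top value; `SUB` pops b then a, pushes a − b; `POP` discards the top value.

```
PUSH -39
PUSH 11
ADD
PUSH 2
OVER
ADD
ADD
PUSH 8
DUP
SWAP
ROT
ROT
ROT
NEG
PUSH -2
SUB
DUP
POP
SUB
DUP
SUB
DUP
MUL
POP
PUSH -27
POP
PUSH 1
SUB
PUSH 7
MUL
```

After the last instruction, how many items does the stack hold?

PUSH -39  [-39]
PUSH 11   [-39, 11]
ADD       [-28]
PUSH 2    [-28, 2]
OVER      [-28, 2, -28]
ADD       [-28, -26]
ADD       [-54]
PUSH 8    [-54, 8]
DUP       [-54, 8, 8]
SWAP      [-54, 8, 8]
ROT       [8, 8, -54]
ROT       [8, -54, 8]
ROT       [-54, 8, 8]
NEG       [-54, 8, -8]
PUSH -2   [-54, 8, -8, -2]
SUB       [-54, 8, -6]
DUP       [-54, 8, -6, -6]
POP       [-54, 8, -6]
SUB       [-54, 14]
DUP       [-54, 14, 14]
SUB       [-54, 0]
DUP       [-54, 0, 0]
MUL       [-54, 0]
POP       [-54]
PUSH -27  [-54, -27]
POP       [-54]
PUSH 1    [-54, 1]
SUB       [-55]
PUSH 7    [-55, 7]
MUL       [-385]

1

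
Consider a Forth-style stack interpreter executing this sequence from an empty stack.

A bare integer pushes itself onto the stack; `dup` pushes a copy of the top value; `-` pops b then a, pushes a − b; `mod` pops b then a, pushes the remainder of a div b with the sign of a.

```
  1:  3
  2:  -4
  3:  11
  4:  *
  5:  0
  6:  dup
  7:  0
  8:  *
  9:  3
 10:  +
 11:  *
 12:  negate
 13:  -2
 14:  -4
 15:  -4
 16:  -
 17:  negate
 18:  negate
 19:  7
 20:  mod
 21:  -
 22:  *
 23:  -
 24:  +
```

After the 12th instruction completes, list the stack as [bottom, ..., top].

3      -> [3]
-4     -> [3, -4]
11     -> [3, -4, 11]
*      -> [3, -44]
0      -> [3, -44, 0]
dup    -> [3, -44, 0, 0]
0      -> [3, -44, 0, 0, 0]
*      -> [3, -44, 0, 0]
3      -> [3, -44, 0, 0, 3]
+      -> [3, -44, 0, 3]
*      -> [3, -44, 0]
negate -> [3, -44, 0]

[3, -44, 0]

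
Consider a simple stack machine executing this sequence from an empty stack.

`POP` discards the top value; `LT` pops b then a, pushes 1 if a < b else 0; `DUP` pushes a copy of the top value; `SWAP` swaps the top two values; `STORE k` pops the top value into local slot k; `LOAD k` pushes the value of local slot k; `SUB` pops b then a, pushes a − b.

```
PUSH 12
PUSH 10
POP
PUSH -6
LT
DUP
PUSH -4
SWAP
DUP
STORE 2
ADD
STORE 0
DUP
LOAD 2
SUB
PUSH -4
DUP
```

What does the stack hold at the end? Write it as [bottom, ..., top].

[0, 0, -4, -4]

PUSH 12 → [12]
PUSH 10 → [12, 10]
POP     → [12]
PUSH -6 → [12, -6]
LT      → [0]
DUP     → [0, 0]
PUSH -4 → [0, 0, -4]
SWAP    → [0, -4, 0]
DUP     → [0, -4, 0, 0]
STORE 2 → [0, -4, 0]
ADD     → [0, -4]
STORE 0 → [0]
DUP     → [0, 0]
LOAD 2  → [0, 0, 0]
SUB     → [0, 0]
PUSH -4 → [0, 0, -4]
DUP     → [0, 0, -4, -4]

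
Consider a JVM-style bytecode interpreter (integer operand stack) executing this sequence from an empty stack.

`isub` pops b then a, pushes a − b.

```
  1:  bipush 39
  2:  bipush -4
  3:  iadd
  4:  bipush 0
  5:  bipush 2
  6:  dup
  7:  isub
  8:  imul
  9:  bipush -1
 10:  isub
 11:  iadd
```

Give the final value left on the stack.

bipush 39 -> [39]
bipush -4 -> [39, -4]
iadd      -> [35]
bipush 0  -> [35, 0]
bipush 2  -> [35, 0, 2]
dup       -> [35, 0, 2, 2]
isub      -> [35, 0, 0]
imul      -> [35, 0]
bipush -1 -> [35, 0, -1]
isub      -> [35, 1]
iadd      -> [36]

36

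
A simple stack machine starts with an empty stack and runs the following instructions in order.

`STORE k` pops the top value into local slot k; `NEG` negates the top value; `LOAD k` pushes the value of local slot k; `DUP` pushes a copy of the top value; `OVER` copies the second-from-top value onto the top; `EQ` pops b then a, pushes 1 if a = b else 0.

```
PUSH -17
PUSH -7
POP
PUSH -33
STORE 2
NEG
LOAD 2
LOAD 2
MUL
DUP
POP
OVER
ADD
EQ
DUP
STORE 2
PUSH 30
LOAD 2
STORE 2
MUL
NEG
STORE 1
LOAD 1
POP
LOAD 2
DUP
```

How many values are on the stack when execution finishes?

PUSH -17 → -17
PUSH -7  → -17 -7
POP      → -17
PUSH -33 → -17 -33
STORE 2  → -17
NEG      → 17
LOAD 2   → 17 -33
LOAD 2   → 17 -33 -33
MUL      → 17 1089
DUP      → 17 1089 1089
POP      → 17 1089
OVER     → 17 1089 17
ADD      → 17 1106
EQ       → 0
DUP      → 0 0
STORE 2  → 0
PUSH 30  → 0 30
LOAD 2   → 0 30 0
STORE 2  → 0 30
MUL      → 0
NEG      → 0
STORE 1  → (empty)
LOAD 1   → 0
POP      → (empty)
LOAD 2   → 0
DUP      → 0 0

2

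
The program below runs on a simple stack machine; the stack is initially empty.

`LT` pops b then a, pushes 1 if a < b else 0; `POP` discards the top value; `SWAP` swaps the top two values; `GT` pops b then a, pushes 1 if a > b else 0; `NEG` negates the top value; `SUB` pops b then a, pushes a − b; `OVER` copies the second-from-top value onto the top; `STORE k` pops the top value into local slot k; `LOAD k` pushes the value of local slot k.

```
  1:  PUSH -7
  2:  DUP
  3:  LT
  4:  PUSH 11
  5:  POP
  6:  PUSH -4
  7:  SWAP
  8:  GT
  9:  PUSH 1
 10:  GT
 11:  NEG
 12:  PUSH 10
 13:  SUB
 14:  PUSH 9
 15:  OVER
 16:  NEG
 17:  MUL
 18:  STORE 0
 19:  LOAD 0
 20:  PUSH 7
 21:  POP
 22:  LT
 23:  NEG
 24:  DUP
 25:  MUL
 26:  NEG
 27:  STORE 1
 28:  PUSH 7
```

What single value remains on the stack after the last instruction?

PUSH -7  [-7]
DUP      [-7, -7]
LT       [0]
PUSH 11  [0, 11]
POP      [0]
PUSH -4  [0, -4]
SWAP     [-4, 0]
GT       [0]
PUSH 1   [0, 1]
GT       [0]
NEG      [0]
PUSH 10  [0, 10]
SUB      [-10]
PUSH 9   [-10, 9]
OVER     [-10, 9, -10]
NEG      [-10, 9, 10]
MUL      [-10, 90]
STORE 0  [-10]
LOAD 0   [-10, 90]
PUSH 7   [-10, 90, 7]
POP      [-10, 90]
LT       [1]
NEG      [-1]
DUP      [-1, -1]
MUL      [1]
NEG      [-1]
STORE 1  []
PUSH 7   [7]

7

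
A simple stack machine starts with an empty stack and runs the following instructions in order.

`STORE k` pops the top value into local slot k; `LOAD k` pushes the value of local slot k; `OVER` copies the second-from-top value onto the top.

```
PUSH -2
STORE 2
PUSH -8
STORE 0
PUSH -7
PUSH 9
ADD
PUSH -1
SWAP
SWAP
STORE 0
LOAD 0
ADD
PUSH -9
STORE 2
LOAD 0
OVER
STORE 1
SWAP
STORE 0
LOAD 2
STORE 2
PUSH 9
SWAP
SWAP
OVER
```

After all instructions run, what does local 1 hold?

1

PUSH -2 → -2
STORE 2 → (empty)
PUSH -8 → -8
STORE 0 → (empty)
PUSH -7 → -7
PUSH 9  → -7 9
ADD     → 2
PUSH -1 → 2 -1
SWAP    → -1 2
SWAP    → 2 -1
STORE 0 → 2
LOAD 0  → 2 -1
ADD     → 1
PUSH -9 → 1 -9
STORE 2 → 1
LOAD 0  → 1 -1
OVER    → 1 -1 1
STORE 1 → 1 -1
SWAP    → -1 1
STORE 0 → -1
LOAD 2  → -1 -9
STORE 2 → -1
PUSH 9  → -1 9
SWAP    → 9 -1
SWAP    → -1 9
OVER    → -1 9 -1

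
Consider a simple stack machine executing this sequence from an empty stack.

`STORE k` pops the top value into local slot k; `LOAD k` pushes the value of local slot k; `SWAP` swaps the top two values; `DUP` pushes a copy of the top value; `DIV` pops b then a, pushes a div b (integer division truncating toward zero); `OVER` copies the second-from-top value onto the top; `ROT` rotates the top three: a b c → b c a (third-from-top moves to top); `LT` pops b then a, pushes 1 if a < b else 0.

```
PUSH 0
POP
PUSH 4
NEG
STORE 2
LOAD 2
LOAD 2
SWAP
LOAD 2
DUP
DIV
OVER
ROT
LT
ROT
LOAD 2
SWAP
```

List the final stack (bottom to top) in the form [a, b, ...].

PUSH 0  -> 0
POP     -> (empty)
PUSH 4  -> 4
NEG     -> -4
STORE 2 -> (empty)
LOAD 2  -> -4
LOAD 2  -> -4 -4
SWAP    -> -4 -4
LOAD 2  -> -4 -4 -4
DUP     -> -4 -4 -4 -4
DIV     -> -4 -4 1
OVER    -> -4 -4 1 -4
ROT     -> -4 1 -4 -4
LT      -> -4 1 0
ROT     -> 1 0 -4
LOAD 2  -> 1 0 -4 -4
SWAP    -> 1 0 -4 -4

[1, 0, -4, -4]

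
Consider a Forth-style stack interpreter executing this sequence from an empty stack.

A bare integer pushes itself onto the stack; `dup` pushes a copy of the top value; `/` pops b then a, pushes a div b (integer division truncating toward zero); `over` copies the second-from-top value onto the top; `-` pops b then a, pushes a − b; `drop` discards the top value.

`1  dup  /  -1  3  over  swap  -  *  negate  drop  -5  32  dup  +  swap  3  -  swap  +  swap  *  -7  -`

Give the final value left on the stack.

63

1      : 1
dup    : 1 1
/      : 1
-1     : 1 -1
3      : 1 -1 3
over   : 1 -1 3 -1
swap   : 1 -1 -1 3
-      : 1 -1 -4
*      : 1 4
negate : 1 -4
drop   : 1
-5     : 1 -5
32     : 1 -5 32
dup    : 1 -5 32 32
+      : 1 -5 64
swap   : 1 64 -5
3      : 1 64 -5 3
-      : 1 64 -8
swap   : 1 -8 64
+      : 1 56
swap   : 56 1
*      : 56
-7     : 56 -7
-      : 63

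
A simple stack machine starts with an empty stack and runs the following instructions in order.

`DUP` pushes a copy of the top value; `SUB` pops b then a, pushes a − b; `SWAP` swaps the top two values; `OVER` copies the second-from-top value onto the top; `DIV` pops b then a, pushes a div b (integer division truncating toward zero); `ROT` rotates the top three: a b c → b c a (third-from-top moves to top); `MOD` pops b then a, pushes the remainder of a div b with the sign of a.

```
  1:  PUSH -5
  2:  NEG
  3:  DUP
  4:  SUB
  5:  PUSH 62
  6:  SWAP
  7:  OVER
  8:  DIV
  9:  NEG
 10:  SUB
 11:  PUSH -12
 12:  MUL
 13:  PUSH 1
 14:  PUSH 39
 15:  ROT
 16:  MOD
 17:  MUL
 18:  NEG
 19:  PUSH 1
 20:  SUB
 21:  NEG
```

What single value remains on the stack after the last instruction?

PUSH -5  → [-5]
NEG      → [5]
DUP      → [5, 5]
SUB      → [0]
PUSH 62  → [0, 62]
SWAP     → [62, 0]
OVER     → [62, 0, 62]
DIV      → [62, 0]
NEG      → [62, 0]
SUB      → [62]
PUSH -12 → [62, -12]
MUL      → [-744]
PUSH 1   → [-744, 1]
PUSH 39  → [-744, 1, 39]
ROT      → [1, 39, -744]
MOD      → [1, 39]
MUL      → [39]
NEG      → [-39]
PUSH 1   → [-39, 1]
SUB      → [-40]
NEG      → [40]

40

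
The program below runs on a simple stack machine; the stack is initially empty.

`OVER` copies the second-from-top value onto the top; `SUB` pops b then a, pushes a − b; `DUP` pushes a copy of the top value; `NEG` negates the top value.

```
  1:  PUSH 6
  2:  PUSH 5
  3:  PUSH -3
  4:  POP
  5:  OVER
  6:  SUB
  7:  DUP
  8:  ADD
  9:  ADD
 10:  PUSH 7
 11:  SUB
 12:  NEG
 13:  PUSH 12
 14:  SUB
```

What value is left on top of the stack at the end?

-9

PUSH 6  → [6]
PUSH 5  → [6, 5]
PUSH -3 → [6, 5, -3]
POP     → [6, 5]
OVER    → [6, 5, 6]
SUB     → [6, -1]
DUP     → [6, -1, -1]
ADD     → [6, -2]
ADD     → [4]
PUSH 7  → [4, 7]
SUB     → [-3]
NEG     → [3]
PUSH 12 → [3, 12]
SUB     → [-9]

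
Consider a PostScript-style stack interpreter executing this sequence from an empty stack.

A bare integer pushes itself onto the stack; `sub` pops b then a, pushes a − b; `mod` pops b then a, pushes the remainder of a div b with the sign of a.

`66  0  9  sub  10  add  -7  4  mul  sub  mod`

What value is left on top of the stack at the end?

66  -> 66
0   -> 66 0
9   -> 66 0 9
sub -> 66 -9
10  -> 66 -9 10
add -> 66 1
-7  -> 66 1 -7
4   -> 66 1 -7 4
mul -> 66 1 -28
sub -> 66 29
mod -> 8

8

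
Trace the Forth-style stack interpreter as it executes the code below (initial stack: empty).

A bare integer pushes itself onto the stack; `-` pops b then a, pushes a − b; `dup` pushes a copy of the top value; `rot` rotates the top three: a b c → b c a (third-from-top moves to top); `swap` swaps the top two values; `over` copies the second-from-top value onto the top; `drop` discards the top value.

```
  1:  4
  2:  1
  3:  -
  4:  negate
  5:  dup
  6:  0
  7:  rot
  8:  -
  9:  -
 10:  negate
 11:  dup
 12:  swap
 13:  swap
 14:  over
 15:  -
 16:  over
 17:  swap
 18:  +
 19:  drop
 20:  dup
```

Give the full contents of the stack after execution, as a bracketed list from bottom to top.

4      -> [4]
1      -> [4, 1]
-      -> [3]
negate -> [-3]
dup    -> [-3, -3]
0      -> [-3, -3, 0]
rot    -> [-3, 0, -3]
-      -> [-3, 3]
-      -> [-6]
negate -> [6]
dup    -> [6, 6]
swap   -> [6, 6]
swap   -> [6, 6]
over   -> [6, 6, 6]
-      -> [6, 0]
over   -> [6, 0, 6]
swap   -> [6, 6, 0]
+      -> [6, 6]
drop   -> [6]
dup    -> [6, 6]

[6, 6]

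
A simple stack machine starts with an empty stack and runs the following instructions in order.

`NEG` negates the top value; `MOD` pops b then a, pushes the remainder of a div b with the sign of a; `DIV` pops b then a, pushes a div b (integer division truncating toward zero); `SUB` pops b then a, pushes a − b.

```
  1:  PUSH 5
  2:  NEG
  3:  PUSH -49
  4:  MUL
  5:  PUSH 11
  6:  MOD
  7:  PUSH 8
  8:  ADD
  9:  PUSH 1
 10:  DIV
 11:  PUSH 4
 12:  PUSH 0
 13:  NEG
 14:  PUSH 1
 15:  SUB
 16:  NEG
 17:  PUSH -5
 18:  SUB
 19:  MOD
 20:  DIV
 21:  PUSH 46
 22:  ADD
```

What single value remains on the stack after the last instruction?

PUSH 5   → [5]
NEG      → [-5]
PUSH -49 → [-5, -49]
MUL      → [245]
PUSH 11  → [245, 11]
MOD      → [3]
PUSH 8   → [3, 8]
ADD      → [11]
PUSH 1   → [11, 1]
DIV      → [11]
PUSH 4   → [11, 4]
PUSH 0   → [11, 4, 0]
NEG      → [11, 4, 0]
PUSH 1   → [11, 4, 0, 1]
SUB      → [11, 4, -1]
NEG      → [11, 4, 1]
PUSH -5  → [11, 4, 1, -5]
SUB      → [11, 4, 6]
MOD      → [11, 4]
DIV      → [2]
PUSH 46  → [2, 46]
ADD      → [48]

48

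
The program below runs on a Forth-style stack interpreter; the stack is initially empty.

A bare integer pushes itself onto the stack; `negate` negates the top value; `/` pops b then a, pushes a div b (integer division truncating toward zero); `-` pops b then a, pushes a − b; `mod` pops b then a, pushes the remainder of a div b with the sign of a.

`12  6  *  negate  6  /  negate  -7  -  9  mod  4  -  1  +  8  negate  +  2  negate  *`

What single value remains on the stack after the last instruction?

12     : 12
6      : 12 6
*      : 72
negate : -72
6      : -72 6
/      : -12
negate : 12
-7     : 12 -7
-      : 19
9      : 19 9
mod    : 1
4      : 1 4
-      : -3
1      : -3 1
+      : -2
8      : -2 8
negate : -2 -8
+      : -10
2      : -10 2
negate : -10 -2
*      : 20

20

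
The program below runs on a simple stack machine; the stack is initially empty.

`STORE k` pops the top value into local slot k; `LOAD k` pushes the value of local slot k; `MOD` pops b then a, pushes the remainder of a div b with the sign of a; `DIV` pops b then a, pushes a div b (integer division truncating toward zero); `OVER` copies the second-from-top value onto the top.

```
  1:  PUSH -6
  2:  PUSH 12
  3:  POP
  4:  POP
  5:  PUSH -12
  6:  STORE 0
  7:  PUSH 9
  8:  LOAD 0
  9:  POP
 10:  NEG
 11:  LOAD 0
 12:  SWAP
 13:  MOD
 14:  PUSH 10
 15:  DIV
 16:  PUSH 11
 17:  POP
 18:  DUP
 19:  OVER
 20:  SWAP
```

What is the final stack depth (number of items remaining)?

3

PUSH -6  → -6
PUSH 12  → -6 12
POP      → -6
POP      → (empty)
PUSH -12 → -12
STORE 0  → (empty)
PUSH 9   → 9
LOAD 0   → 9 -12
POP      → 9
NEG      → -9
LOAD 0   → -9 -12
SWAP     → -12 -9
MOD      → -3
PUSH 10  → -3 10
DIV      → 0
PUSH 11  → 0 11
POP      → 0
DUP      → 0 0
OVER     → 0 0 0
SWAP     → 0 0 0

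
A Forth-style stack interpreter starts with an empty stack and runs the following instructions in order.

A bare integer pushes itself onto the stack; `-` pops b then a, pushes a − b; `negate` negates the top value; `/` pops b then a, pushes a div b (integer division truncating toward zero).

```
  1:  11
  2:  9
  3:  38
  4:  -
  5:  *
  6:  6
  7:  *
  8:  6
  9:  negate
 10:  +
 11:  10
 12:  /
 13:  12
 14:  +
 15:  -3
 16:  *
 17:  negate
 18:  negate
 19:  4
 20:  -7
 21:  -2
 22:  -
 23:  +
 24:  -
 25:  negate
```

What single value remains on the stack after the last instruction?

-541

11     : 11
9      : 11 9
38     : 11 9 38
-      : 11 -29
*      : -319
6      : -319 6
*      : -1914
6      : -1914 6
negate : -1914 -6
+      : -1920
10     : -1920 10
/      : -192
12     : -192 12
+      : -180
-3     : -180 -3
*      : 540
negate : -540
negate : 540
4      : 540 4
-7     : 540 4 -7
-2     : 540 4 -7 -2
-      : 540 4 -5
+      : 540 -1
-      : 541
negate : -541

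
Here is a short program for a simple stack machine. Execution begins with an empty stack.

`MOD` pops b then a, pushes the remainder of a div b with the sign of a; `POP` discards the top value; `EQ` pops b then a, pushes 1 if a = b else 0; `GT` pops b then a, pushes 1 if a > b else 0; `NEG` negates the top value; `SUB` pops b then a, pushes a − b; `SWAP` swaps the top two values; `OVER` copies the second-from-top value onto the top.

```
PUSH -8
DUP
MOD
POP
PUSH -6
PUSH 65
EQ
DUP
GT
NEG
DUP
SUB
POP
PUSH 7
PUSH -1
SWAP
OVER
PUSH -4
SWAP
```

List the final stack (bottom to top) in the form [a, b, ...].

[-1, 7, -4, -1]

PUSH -8 : [-8]
DUP     : [-8, -8]
MOD     : [0]
POP     : []
PUSH -6 : [-6]
PUSH 65 : [-6, 65]
EQ      : [0]
DUP     : [0, 0]
GT      : [0]
NEG     : [0]
DUP     : [0, 0]
SUB     : [0]
POP     : []
PUSH 7  : [7]
PUSH -1 : [7, -1]
SWAP    : [-1, 7]
OVER    : [-1, 7, -1]
PUSH -4 : [-1, 7, -1, -4]
SWAP    : [-1, 7, -4, -1]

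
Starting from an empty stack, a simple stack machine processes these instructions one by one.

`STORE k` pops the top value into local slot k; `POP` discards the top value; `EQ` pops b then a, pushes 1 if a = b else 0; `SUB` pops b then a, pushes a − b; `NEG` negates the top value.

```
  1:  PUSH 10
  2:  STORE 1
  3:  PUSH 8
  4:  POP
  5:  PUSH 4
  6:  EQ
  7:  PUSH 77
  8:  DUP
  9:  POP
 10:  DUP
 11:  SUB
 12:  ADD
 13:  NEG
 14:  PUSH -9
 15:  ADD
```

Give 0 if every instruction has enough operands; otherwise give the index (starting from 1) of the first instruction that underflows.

PUSH 10 → [10]
STORE 1 → []
PUSH 8  → [8]
POP     → []
PUSH 4  → [4]
EQ  — needs 2 operands, stack has 1 → underflow

6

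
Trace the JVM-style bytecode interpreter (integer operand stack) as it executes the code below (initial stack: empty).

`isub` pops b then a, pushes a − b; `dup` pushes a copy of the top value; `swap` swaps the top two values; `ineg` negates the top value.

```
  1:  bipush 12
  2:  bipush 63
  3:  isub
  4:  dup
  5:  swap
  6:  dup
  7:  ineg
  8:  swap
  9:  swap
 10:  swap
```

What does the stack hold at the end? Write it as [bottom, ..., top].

bipush 12  [12]
bipush 63  [12, 63]
isub       [-51]
dup        [-51, -51]
swap       [-51, -51]
dup        [-51, -51, -51]
ineg       [-51, -51, 51]
swap       [-51, 51, -51]
swap       [-51, -51, 51]
swap       [-51, 51, -51]

[-51, 51, -51]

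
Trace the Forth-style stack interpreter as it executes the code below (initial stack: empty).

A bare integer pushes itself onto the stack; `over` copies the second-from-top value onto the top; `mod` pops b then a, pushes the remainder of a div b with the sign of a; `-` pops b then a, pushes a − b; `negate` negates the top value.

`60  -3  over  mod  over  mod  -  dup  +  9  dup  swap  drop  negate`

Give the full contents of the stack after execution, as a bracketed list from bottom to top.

[126, -9]

60     -> [60]
-3     -> [60, -3]
over   -> [60, -3, 60]
mod    -> [60, -3]
over   -> [60, -3, 60]
mod    -> [60, -3]
-      -> [63]
dup    -> [63, 63]
+      -> [126]
9      -> [126, 9]
dup    -> [126, 9, 9]
swap   -> [126, 9, 9]
drop   -> [126, 9]
negate -> [126, -9]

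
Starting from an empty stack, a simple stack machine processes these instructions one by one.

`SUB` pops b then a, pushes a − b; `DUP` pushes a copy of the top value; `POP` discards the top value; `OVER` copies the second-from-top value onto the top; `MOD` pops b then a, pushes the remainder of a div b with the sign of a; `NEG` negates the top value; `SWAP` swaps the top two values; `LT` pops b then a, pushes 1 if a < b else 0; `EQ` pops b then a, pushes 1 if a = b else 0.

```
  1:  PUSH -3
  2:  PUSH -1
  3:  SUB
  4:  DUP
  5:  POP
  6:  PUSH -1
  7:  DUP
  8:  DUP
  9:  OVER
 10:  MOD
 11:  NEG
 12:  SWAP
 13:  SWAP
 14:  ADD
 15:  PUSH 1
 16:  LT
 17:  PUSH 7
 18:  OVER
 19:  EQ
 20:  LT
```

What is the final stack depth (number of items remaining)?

3

PUSH -3 : [-3]
PUSH -1 : [-3, -1]
SUB     : [-2]
DUP     : [-2, -2]
POP     : [-2]
PUSH -1 : [-2, -1]
DUP     : [-2, -1, -1]
DUP     : [-2, -1, -1, -1]
OVER    : [-2, -1, -1, -1, -1]
MOD     : [-2, -1, -1, 0]
NEG     : [-2, -1, -1, 0]
SWAP    : [-2, -1, 0, -1]
SWAP    : [-2, -1, -1, 0]
ADD     : [-2, -1, -1]
PUSH 1  : [-2, -1, -1, 1]
LT      : [-2, -1, 1]
PUSH 7  : [-2, -1, 1, 7]
OVER    : [-2, -1, 1, 7, 1]
EQ      : [-2, -1, 1, 0]
LT      : [-2, -1, 0]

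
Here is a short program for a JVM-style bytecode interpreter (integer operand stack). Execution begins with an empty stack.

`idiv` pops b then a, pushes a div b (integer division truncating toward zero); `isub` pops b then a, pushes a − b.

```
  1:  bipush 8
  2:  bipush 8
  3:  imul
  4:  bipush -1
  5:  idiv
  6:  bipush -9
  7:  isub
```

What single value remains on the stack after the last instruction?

bipush 8  -> [8]
bipush 8  -> [8, 8]
imul      -> [64]
bipush -1 -> [64, -1]
idiv      -> [-64]
bipush -9 -> [-64, -9]
isub      -> [-55]

-55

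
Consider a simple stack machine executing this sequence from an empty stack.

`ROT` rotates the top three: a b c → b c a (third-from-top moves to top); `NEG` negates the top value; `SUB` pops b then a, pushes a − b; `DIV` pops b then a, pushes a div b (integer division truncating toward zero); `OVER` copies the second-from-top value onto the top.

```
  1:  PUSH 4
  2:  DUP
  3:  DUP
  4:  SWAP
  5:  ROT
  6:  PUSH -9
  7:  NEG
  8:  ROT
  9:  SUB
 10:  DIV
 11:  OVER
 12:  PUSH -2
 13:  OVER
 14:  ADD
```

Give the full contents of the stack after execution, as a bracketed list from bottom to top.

PUSH 4   4
DUP      4 4
DUP      4 4 4
SWAP     4 4 4
ROT      4 4 4
PUSH -9  4 4 4 -9
NEG      4 4 4 9
ROT      4 4 9 4
SUB      4 4 5
DIV      4 0
OVER     4 0 4
PUSH -2  4 0 4 -2
OVER     4 0 4 -2 4
ADD      4 0 4 2

[4, 0, 4, 2]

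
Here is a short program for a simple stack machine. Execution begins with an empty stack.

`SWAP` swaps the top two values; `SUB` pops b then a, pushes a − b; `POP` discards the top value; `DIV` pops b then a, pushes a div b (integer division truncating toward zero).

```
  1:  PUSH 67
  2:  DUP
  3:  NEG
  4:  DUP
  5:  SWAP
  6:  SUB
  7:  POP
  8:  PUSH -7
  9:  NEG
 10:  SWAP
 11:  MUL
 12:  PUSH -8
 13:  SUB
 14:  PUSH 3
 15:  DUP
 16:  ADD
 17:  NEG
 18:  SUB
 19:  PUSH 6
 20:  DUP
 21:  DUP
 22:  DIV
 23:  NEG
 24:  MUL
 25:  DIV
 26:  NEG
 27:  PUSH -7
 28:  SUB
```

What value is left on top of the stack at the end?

87

PUSH 67 → 67
DUP     → 67 67
NEG     → 67 -67
DUP     → 67 -67 -67
SWAP    → 67 -67 -67
SUB     → 67 0
POP     → 67
PUSH -7 → 67 -7
NEG     → 67 7
SWAP    → 7 67
MUL     → 469
PUSH -8 → 469 -8
SUB     → 477
PUSH 3  → 477 3
DUP     → 477 3 3
ADD     → 477 6
NEG     → 477 -6
SUB     → 483
PUSH 6  → 483 6
DUP     → 483 6 6
DUP     → 483 6 6 6
DIV     → 483 6 1
NEG     → 483 6 -1
MUL     → 483 -6
DIV     → -80
NEG     → 80
PUSH -7 → 80 -7
SUB     → 87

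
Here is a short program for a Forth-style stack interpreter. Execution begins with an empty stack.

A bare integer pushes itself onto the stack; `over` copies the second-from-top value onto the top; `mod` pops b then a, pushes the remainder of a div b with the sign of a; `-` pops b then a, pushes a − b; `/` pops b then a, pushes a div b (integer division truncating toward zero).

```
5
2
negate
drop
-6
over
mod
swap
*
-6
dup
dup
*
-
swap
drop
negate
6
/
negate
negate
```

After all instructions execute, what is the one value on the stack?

5      : [5]
2      : [5, 2]
negate : [5, -2]
drop   : [5]
-6     : [5, -6]
over   : [5, -6, 5]
mod    : [5, -1]
swap   : [-1, 5]
*      : [-5]
-6     : [-5, -6]
dup    : [-5, -6, -6]
dup    : [-5, -6, -6, -6]
*      : [-5, -6, 36]
-      : [-5, -42]
swap   : [-42, -5]
drop   : [-42]
negate : [42]
6      : [42, 6]
/      : [7]
negate : [-7]
negate : [7]

7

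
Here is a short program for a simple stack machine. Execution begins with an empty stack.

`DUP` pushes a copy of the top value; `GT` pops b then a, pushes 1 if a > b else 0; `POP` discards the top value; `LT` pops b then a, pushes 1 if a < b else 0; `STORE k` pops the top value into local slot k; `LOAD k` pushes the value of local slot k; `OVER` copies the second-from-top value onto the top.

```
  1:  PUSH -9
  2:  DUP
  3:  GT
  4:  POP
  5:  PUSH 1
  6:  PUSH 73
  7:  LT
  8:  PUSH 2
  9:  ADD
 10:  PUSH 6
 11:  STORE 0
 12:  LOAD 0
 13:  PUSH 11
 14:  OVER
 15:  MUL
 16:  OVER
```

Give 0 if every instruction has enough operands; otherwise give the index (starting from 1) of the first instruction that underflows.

0

PUSH -9 : [-9]
DUP     : [-9, -9]
GT      : [0]
POP     : []
PUSH 1  : [1]
PUSH 73 : [1, 73]
LT      : [1]
PUSH 2  : [1, 2]
ADD     : [3]
PUSH 6  : [3, 6]
STORE 0 : [3]
LOAD 0  : [3, 6]
PUSH 11 : [3, 6, 11]
OVER    : [3, 6, 11, 6]
MUL     : [3, 6, 66]
OVER    : [3, 6, 66, 6]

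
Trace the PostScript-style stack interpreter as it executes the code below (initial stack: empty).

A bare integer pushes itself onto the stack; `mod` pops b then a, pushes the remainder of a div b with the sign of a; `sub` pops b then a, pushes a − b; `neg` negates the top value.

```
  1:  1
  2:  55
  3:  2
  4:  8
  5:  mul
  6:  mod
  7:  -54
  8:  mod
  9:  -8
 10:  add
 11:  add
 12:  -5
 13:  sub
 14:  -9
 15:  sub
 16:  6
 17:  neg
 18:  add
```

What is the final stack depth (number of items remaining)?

1    1
55   1 55
2    1 55 2
8    1 55 2 8
mul  1 55 16
mod  1 7
-54  1 7 -54
mod  1 7
-8   1 7 -8
add  1 -1
add  0
-5   0 -5
sub  5
-9   5 -9
sub  14
6    14 6
neg  14 -6
add  8

1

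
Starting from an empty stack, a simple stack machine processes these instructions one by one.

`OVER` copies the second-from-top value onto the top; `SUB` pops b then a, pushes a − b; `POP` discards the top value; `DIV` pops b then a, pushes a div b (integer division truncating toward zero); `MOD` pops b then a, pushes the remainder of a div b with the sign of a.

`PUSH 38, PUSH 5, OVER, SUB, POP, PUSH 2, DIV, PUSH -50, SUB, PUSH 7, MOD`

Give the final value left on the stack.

6

PUSH 38  → 38
PUSH 5   → 38 5
OVER     → 38 5 38
SUB      → 38 -33
POP      → 38
PUSH 2   → 38 2
DIV      → 19
PUSH -50 → 19 -50
SUB      → 69
PUSH 7   → 69 7
MOD      → 6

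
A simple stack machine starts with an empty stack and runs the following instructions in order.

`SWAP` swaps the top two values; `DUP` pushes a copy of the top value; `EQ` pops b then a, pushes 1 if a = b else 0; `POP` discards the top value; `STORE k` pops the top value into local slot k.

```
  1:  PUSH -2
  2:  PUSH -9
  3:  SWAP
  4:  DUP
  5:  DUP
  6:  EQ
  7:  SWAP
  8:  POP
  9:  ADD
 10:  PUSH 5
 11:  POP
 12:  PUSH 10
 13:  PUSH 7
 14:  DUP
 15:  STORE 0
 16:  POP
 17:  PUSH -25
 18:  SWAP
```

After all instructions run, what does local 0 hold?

7

PUSH -2  → [-2]
PUSH -9  → [-2, -9]
SWAP     → [-9, -2]
DUP      → [-9, -2, -2]
DUP      → [-9, -2, -2, -2]
EQ       → [-9, -2, 1]
SWAP     → [-9, 1, -2]
POP      → [-9, 1]
ADD      → [-8]
PUSH 5   → [-8, 5]
POP      → [-8]
PUSH 10  → [-8, 10]
PUSH 7   → [-8, 10, 7]
DUP      → [-8, 10, 7, 7]
STORE 0  → [-8, 10, 7]
POP      → [-8, 10]
PUSH -25 → [-8, 10, -25]
SWAP     → [-8, -25, 10]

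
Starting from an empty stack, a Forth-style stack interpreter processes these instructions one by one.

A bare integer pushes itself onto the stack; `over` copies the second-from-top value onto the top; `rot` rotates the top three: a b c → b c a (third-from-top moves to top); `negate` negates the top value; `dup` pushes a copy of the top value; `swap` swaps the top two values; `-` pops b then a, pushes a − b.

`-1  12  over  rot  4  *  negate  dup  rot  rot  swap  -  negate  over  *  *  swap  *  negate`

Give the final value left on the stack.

-1      -1
12      -1 12
over    -1 12 -1
rot     12 -1 -1
4       12 -1 -1 4
*       12 -1 -4
negate  12 -1 4
dup     12 -1 4 4
rot     12 4 4 -1
rot     12 4 -1 4
swap    12 4 4 -1
-       12 4 5
negate  12 4 -5
over    12 4 -5 4
*       12 4 -20
*       12 -80
swap    -80 12
*       -960
negate  960

960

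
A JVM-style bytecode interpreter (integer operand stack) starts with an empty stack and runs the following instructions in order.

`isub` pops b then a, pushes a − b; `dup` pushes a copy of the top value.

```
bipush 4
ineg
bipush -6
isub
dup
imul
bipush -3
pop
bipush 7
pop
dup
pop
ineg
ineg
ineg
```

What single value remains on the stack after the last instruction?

-4

bipush 4  -> 4
ineg      -> -4
bipush -6 -> -4 -6
isub      -> 2
dup       -> 2 2
imul      -> 4
bipush -3 -> 4 -3
pop       -> 4
bipush 7  -> 4 7
pop       -> 4
dup       -> 4 4
pop       -> 4
ineg      -> -4
ineg      -> 4
ineg      -> -4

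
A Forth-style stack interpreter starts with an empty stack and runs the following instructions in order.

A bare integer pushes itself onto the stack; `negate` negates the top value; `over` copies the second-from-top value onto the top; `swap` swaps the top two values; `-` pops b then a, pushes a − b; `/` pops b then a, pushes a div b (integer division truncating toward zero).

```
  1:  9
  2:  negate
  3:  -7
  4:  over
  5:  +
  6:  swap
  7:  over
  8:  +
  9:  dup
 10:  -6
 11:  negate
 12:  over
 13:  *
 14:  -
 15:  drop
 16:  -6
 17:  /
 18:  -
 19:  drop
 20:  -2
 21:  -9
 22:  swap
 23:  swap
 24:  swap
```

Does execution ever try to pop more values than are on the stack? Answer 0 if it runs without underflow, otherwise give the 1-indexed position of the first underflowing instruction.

9      : [9]
negate : [-9]
-7     : [-9, -7]
over   : [-9, -7, -9]
+      : [-9, -16]
swap   : [-16, -9]
over   : [-16, -9, -16]
+      : [-16, -25]
dup    : [-16, -25, -25]
-6     : [-16, -25, -25, -6]
negate : [-16, -25, -25, 6]
over   : [-16, -25, -25, 6, -25]
*      : [-16, -25, -25, -150]
-      : [-16, -25, 125]
drop   : [-16, -25]
-6     : [-16, -25, -6]
/      : [-16, 4]
-      : [-20]
drop   : []
-2     : [-2]
-9     : [-2, -9]
swap   : [-9, -2]
swap   : [-2, -9]
swap   : [-9, -2]

0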